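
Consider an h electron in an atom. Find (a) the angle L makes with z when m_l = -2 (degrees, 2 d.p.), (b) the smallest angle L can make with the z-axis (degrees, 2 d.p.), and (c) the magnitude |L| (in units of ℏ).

An h state has l = 5.
For m_l = -2: cos θ = -2/√30, θ ≈ 111.42°.
cos θ_min = 5/√30, so θ_min ≈ 24.09°.
|L| = ℏ√(5·6) = √30 ℏ ≈ 5.477ℏ.

θ(m_l=-2) ≈ 111.42°; θ_min ≈ 24.09°; |L| = √30 ℏ ≈ 5.477ℏ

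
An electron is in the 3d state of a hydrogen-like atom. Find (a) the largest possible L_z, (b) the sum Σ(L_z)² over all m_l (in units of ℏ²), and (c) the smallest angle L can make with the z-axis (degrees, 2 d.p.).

L_z,max = 2ℏ; Σ(L_z)² = 10 ℏ²; θ_min ≈ 35.26°

The 3d subshell has l = 2.
L_z,max = lℏ = 2ℏ.
Σ m_l² = 10, so Σ(L_z)² = 10 ℏ².
cos θ_min = 2/√6, so θ_min ≈ 35.26°.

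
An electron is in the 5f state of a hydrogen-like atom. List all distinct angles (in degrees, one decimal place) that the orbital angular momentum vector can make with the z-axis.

The 5f subshell has l = 3.
|L| = √(l(l+1)) ℏ = 2√3 ℏ.
cos θ = m_l/√12 for each m_l ∈ {-3, -2, -1, 0, 1, 2, 3}.

θ ∈ {30.0°, 54.7°, 73.2°, 90.0°, 106.8°, 125.3°, 150.0°}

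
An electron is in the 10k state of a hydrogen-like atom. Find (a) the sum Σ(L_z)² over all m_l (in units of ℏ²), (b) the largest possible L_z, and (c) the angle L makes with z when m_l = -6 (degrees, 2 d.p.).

For 10k, l = 7.
Σ m_l² = 280, so Σ(L_z)² = 280 ℏ².
L_z,max = lℏ = 7ℏ.
For m_l = -6: cos θ = -6/√56, θ ≈ 143.30°.

Σ(L_z)² = 280 ℏ²; L_z,max = 7ℏ; θ(m_l=-6) ≈ 143.30°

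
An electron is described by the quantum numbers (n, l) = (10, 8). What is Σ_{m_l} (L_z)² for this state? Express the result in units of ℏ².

Σ(L_z)² = 408 ℏ²

m_l ∈ {-8, -7, -6, -5, -4, -3, -2, -1, 0, 1, 2, 3, 4, 5, 6, 7, 8}.
Σ m_l² = l(l+1)(2l+1)/3 = 8·9·17/3 = 408.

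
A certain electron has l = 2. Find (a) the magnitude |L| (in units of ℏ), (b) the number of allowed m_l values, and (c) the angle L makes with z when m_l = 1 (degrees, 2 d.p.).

|L| = ℏ√(2·3) = √6 ℏ ≈ 2.449ℏ.
There are 2l+1 = 5 values of m_l.
For m_l = 1: cos θ = 1/√6, θ ≈ 65.91°.

|L| = √6 ℏ ≈ 2.449ℏ; 5 values; θ(m_l=1) ≈ 65.91°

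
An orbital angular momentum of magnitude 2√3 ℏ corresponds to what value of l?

(|L|/ℏ)² = l(l+1) = 12.
l² + l − 12 = 0 ⇒ l = 3.

l = 3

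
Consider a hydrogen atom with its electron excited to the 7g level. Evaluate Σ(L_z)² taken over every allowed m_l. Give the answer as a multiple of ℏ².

The 7g level has l = 4.
m_l ∈ {-4, -3, -2, -1, 0, 1, 2, 3, 4}.
Summing m² from −4 to 4: Σ m_l² = 60.

Σ(L_z)² = 60 ℏ²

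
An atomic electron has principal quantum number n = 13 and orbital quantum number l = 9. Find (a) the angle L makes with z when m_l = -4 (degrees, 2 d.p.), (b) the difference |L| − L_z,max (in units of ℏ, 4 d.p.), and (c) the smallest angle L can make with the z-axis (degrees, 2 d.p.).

For m_l = -4: cos θ = -4/√90, θ ≈ 114.94°.
|L| − L_z,max = (3√10 − 9)ℏ ≈ 0.4868ℏ.
cos θ_min = 9/√90, so θ_min ≈ 18.43°.

θ(m_l=-4) ≈ 114.94°; |L|−L_z,max ≈ 0.4868ℏ; θ_min ≈ 18.43°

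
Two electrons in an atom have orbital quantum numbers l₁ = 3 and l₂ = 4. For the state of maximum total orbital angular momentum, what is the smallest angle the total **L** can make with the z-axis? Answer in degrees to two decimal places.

θ_min ≈ 20.70°

Angular momentum addition gives L = |l₁ − l₂|, …, l₁ + l₂.
So L can be 1, 2, 3, 4, 5, 6, 7.
The maximum is L = 7, with |L_tot| = ℏ√(7·8) = 2√14 ℏ.
The minimum angle with z is arccos(7/√56) ≈ 20.70°.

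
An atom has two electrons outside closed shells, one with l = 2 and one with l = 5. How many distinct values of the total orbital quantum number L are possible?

5

Angular momentum addition gives L = |l₁ − l₂|, …, l₁ + l₂.
L ∈ {3, 4, 5, 6, 7}.
That is 5 values.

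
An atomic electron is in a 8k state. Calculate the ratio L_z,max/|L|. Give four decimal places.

For 8k, l = 7.
|L| = 2√14 ℏ ≈ 7.4833ℏ, while L_z,max = lℏ = 7ℏ.
L_z,max/|L| = 7/√56 = 0.9354.

L_z,max/|L| = 0.9354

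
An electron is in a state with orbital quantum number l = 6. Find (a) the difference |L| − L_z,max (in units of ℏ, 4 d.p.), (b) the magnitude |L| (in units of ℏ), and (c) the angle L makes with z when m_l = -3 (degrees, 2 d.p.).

|L| − L_z,max = (√42 − 6)ℏ ≈ 0.4807ℏ.
|L| = ℏ√(6·7) = √42 ℏ ≈ 6.481ℏ.
For m_l = -3: cos θ = -3/√42, θ ≈ 117.58°.

|L|−L_z,max ≈ 0.4807ℏ; |L| = √42 ℏ ≈ 6.481ℏ; θ(m_l=-3) ≈ 117.58°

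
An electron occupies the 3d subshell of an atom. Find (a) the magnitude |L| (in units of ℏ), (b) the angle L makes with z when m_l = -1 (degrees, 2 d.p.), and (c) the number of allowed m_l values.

3d means n = 3, l = 2.
|L| = ℏ√(2·3) = √6 ℏ ≈ 2.449ℏ.
For m_l = -1: cos θ = -1/√6, θ ≈ 114.09°.
There are 2l+1 = 5 values of m_l.

|L| = √6 ℏ ≈ 2.449ℏ; θ(m_l=-1) ≈ 114.09°; 5 values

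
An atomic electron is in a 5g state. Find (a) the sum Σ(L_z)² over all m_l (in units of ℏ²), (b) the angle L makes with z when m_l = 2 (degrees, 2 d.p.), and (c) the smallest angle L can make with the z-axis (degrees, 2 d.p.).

Σ(L_z)² = 60 ℏ²; θ(m_l=2) ≈ 63.43°; θ_min ≈ 26.57°

5g means n = 5, l = 4.
Σ m_l² = 60, so Σ(L_z)² = 60 ℏ².
For m_l = 2: cos θ = 2/√20, θ ≈ 63.43°.
cos θ_min = 4/√20, so θ_min ≈ 26.57°.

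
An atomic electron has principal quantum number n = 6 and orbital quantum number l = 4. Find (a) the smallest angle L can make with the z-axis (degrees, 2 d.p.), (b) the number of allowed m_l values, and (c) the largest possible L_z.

θ_min ≈ 26.57°; 9 values; L_z,max = 4ℏ

cos θ_min = 4/√20, so θ_min ≈ 26.57°.
There are 2l+1 = 9 values of m_l.
L_z,max = lℏ = 4ℏ.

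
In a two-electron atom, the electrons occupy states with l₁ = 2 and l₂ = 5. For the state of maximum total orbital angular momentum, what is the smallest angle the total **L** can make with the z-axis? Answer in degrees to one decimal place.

L runs from |2 − 5| = 3 to 2 + 5 = 7.
L ∈ {3, 4, 5, 6, 7}.
The maximum is L = 7, with |L_tot| = ℏ√(7·8) = 2√14 ℏ.
The minimum angle with z is arccos(7/√56) ≈ 20.7°.

θ_min ≈ 20.7°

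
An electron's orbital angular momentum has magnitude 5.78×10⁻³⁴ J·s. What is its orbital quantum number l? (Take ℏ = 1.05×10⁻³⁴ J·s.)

l = 5

|L|/ℏ = (5.78×10⁻³⁴)/(1.05×10⁻³⁴) ≈ 5.505.
l(l+1) ≈ 5.505² ≈ 30.30, so l = 5.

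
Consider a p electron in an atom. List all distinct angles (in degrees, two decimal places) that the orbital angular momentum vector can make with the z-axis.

θ ∈ {45.00°, 90.00°, 135.00°}

For a p orbital, l = 1.
|L| = ℏ√(l(l+1)) = √2 ℏ.
cos θ = m_l/√2 for each m_l ∈ {-1, 0, 1}.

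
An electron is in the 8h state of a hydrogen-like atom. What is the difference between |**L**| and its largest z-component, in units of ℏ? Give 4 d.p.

The 8h subshell has l = 5.
|L| = √30 ℏ ≈ 5.4772ℏ, while L_z,max = lℏ = 5ℏ.
The difference is (√30 − 5)ℏ ≈ 0.4772ℏ.

|L| − L_z,max ≈ 0.4772ℏ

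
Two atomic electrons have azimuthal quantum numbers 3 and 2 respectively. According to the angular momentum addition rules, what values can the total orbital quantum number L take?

Angular momentum addition gives L = |l₁ − l₂|, …, l₁ + l₂.
Allowed values: L = 1, 2, 3, 4, 5.

L = 1, 2, 3, 4, 5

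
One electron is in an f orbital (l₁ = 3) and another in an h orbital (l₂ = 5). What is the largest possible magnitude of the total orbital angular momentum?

Angular momentum addition gives L = |l₁ − l₂|, …, l₁ + l₂.
Allowed values: L = 2, 3, 4, 5, 6, 7, 8.
The largest magnitude corresponds to L = 8: |L_tot| = ℏ√(8·9) = 6√2 ℏ.

|L_tot|_max = 6√2 ℏ ≈ 8.485ℏ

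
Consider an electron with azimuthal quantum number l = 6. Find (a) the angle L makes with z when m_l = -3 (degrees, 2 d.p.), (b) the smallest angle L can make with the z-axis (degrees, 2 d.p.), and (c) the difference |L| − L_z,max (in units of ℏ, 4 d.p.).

θ(m_l=-3) ≈ 117.58°; θ_min ≈ 22.21°; |L|−L_z,max ≈ 0.4807ℏ

For m_l = -3: cos θ = -3/√42, θ ≈ 117.58°.
cos θ_min = 6/√42, so θ_min ≈ 22.21°.
|L| − L_z,max = (√42 − 6)ℏ ≈ 0.4807ℏ.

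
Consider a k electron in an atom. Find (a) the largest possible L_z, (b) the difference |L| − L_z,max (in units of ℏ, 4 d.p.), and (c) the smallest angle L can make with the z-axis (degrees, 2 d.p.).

L_z,max = 7ℏ; |L|−L_z,max ≈ 0.4833ℏ; θ_min ≈ 20.70°

For a k orbital, l = 7.
L_z,max = lℏ = 7ℏ.
|L| − L_z,max = (2√14 − 7)ℏ ≈ 0.4833ℏ.
cos θ_min = 7/√56, so θ_min ≈ 20.70°.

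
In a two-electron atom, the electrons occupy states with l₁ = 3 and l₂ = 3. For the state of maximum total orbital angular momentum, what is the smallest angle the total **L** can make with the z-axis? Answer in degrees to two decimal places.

Angular momentum addition gives L = |l₁ − l₂|, …, l₁ + l₂.
So L can be 0, 1, 2, 3, 4, 5, 6.
The maximum is L = 6, with |L_tot| = ℏ√(6·7) = √42 ℏ.
The minimum angle with z is arccos(6/√42) ≈ 22.21°.

θ_min ≈ 22.21°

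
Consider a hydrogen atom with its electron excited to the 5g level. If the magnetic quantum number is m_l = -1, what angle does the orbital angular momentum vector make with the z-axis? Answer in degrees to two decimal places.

The 5g level has l = 4.
|L| = √(l(l+1)) ℏ = 2√5 ℏ.
L_z = m_l ℏ = −1ℏ.
cos θ = L_z/|L| = -1/√20, so θ ≈ 102.92°.

θ ≈ 102.92°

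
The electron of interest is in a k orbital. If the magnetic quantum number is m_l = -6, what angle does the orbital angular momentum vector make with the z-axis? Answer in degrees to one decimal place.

For a k orbital, l = 7.
|L| = √(l(l+1)) ℏ = 2√14 ℏ.
L_z = m_l ℏ = −6ℏ.
cos θ = L_z/|L| = -6/√56, so θ ≈ 143.3°.

θ ≈ 143.3°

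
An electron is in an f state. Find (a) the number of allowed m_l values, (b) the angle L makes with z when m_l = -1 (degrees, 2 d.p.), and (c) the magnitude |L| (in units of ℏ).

7 values; θ(m_l=-1) ≈ 106.78°; |L| = 2√3 ℏ ≈ 3.464ℏ

An f state has l = 3.
There are 2l+1 = 7 values of m_l.
For m_l = -1: cos θ = -1/√12, θ ≈ 106.78°.
|L| = ℏ√(3·4) = 2√3 ℏ ≈ 3.464ℏ.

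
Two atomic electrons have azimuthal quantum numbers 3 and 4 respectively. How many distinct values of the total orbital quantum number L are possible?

Angular momentum addition gives L = |l₁ − l₂|, …, l₁ + l₂.
L ∈ {1, 2, 3, 4, 5, 6, 7}.
That is 7 values.

7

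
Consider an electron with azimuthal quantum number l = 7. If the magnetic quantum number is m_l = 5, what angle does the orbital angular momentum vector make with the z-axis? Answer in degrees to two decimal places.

θ ≈ 48.08°

|L|² = l(l+1)ℏ² = 56ℏ², so |L| = 2√14 ℏ.
L_z = m_l ℏ = 5ℏ.
cos θ = L_z/|L| = 5/√56, so θ ≈ 48.08°.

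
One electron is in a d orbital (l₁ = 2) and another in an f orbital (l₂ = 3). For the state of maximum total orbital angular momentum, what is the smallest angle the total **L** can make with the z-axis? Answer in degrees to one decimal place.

θ_min ≈ 24.1°

By the triangle rule, |l₁ − l₂| ≤ L ≤ l₁ + l₂.
Allowed values: L = 1, 2, 3, 4, 5.
The maximum is L = 5, with |L_tot| = ℏ√(5·6) = √30 ℏ.
The minimum angle with z is arccos(5/√30) ≈ 24.1°.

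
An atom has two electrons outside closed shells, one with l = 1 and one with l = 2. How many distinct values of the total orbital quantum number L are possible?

By the triangle rule, |l₁ − l₂| ≤ L ≤ l₁ + l₂.
Allowed values: L = 1, 2, 3.
That is 3 values.

3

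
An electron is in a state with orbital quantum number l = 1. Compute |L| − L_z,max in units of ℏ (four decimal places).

|L| − L_z,max ≈ 0.4142ℏ

|L| = √2 ℏ ≈ 1.4142ℏ, while L_z,max = lℏ = 1ℏ.
The difference is (√2 − 1)ℏ ≈ 0.4142ℏ.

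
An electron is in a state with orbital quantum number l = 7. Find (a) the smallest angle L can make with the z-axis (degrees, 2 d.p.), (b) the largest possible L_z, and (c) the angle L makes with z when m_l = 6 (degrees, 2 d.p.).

cos θ_min = 7/√56, so θ_min ≈ 20.70°.
L_z,max = lℏ = 7ℏ.
For m_l = 6: cos θ = 6/√56, θ ≈ 36.70°.

θ_min ≈ 20.70°; L_z,max = 7ℏ; θ(m_l=6) ≈ 36.70°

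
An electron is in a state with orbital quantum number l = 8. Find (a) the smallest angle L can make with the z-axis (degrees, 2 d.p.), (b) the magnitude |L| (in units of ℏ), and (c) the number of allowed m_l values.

cos θ_min = 8/√72, so θ_min ≈ 19.47°.
|L| = ℏ√(8·9) = 6√2 ℏ ≈ 8.485ℏ.
There are 2l+1 = 17 values of m_l.

θ_min ≈ 19.47°; |L| = 6√2 ℏ ≈ 8.485ℏ; 17 values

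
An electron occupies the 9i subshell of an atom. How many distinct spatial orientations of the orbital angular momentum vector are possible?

The 9i subshell has l = 6.
The number of m_l values is 2l + 1 = 2·6 + 1 = 13.

13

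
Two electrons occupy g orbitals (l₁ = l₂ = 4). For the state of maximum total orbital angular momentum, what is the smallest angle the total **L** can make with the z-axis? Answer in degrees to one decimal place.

The total orbital quantum number L ranges from |l₁ − l₂| to l₁ + l₂ in integer steps.
So L can be 0, 1, 2, 3, 4, 5, 6, 7, 8.
The maximum is L = 8, with |L_tot| = ℏ√(8·9) = 6√2 ℏ.
The minimum angle with z is arccos(8/√72) ≈ 19.5°.

θ_min ≈ 19.5°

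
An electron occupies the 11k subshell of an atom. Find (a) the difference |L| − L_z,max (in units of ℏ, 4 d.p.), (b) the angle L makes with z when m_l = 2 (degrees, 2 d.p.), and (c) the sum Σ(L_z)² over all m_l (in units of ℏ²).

For 11k, l = 7.
|L| − L_z,max = (2√14 − 7)ℏ ≈ 0.4833ℏ.
For m_l = 2: cos θ = 2/√56, θ ≈ 74.50°.
Σ m_l² = 280, so Σ(L_z)² = 280 ℏ².

|L|−L_z,max ≈ 0.4833ℏ; θ(m_l=2) ≈ 74.50°; Σ(L_z)² = 280 ℏ²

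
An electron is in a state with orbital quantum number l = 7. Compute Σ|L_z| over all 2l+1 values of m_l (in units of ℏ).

Σ|L_z| = 56 ℏ

m_l runs from −7 to 7, i.e. {-7, -6, -5, -4, -3, -2, -1, 0, 1, 2, 3, 4, 5, 6, 7}.
Σ|m_l| = 2·7(7+1)/2 = 56.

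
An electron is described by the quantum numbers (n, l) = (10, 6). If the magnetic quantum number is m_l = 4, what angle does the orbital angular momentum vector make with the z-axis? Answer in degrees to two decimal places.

|L| = √(l(l+1)) ℏ = √42 ℏ.
L_z = m_l ℏ = 4ℏ.
cos θ = L_z/|L| = 4/√42, so θ ≈ 51.89°.

θ ≈ 51.89°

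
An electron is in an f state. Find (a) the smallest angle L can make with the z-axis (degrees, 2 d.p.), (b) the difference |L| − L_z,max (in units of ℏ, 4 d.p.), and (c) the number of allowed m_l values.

θ_min ≈ 30.00°; |L|−L_z,max ≈ 0.4641ℏ; 7 values

The letter f corresponds to l = 3.
cos θ_min = 3/√12, so θ_min ≈ 30.00°.
|L| − L_z,max = (2√3 − 3)ℏ ≈ 0.4641ℏ.
There are 2l+1 = 7 values of m_l.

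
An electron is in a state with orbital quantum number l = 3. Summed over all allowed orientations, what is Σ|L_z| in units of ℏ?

m_l runs from −3 to 3, i.e. {-3, -2, -1, 0, 1, 2, 3}.
Σ|m_l| = 2·3(3+1)/2 = 12.

Σ|L_z| = 12 ℏ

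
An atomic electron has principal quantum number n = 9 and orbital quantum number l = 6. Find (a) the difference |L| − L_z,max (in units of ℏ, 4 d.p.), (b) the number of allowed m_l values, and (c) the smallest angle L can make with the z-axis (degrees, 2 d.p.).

|L|−L_z,max ≈ 0.4807ℏ; 13 values; θ_min ≈ 22.21°

|L| − L_z,max = (√42 − 6)ℏ ≈ 0.4807ℏ.
There are 2l+1 = 13 values of m_l.
cos θ_min = 6/√42, so θ_min ≈ 22.21°.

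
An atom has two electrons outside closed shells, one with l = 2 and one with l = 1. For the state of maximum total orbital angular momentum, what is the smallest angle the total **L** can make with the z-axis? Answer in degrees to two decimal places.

The total orbital quantum number L ranges from |l₁ − l₂| to l₁ + l₂ in integer steps.
L ∈ {1, 2, 3}.
The maximum is L = 3, with |L_tot| = ℏ√(3·4) = 2√3 ℏ.
The minimum angle with z is arccos(3/√12) ≈ 30.00°.

θ_min ≈ 30.00°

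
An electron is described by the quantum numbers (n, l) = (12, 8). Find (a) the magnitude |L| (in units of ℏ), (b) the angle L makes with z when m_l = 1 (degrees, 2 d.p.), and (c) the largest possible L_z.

|L| = 6√2 ℏ ≈ 8.485ℏ; θ(m_l=1) ≈ 83.23°; L_z,max = 8ℏ

|L| = ℏ√(8·9) = 6√2 ℏ ≈ 8.485ℏ.
For m_l = 1: cos θ = 1/√72, θ ≈ 83.23°.
L_z,max = lℏ = 8ℏ.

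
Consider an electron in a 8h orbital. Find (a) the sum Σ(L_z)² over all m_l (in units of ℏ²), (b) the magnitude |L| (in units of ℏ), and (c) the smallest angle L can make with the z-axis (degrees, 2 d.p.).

The 8h subshell has l = 5.
Σ m_l² = 110, so Σ(L_z)² = 110 ℏ².
|L| = ℏ√(5·6) = √30 ℏ ≈ 5.477ℏ.
cos θ_min = 5/√30, so θ_min ≈ 24.09°.

Σ(L_z)² = 110 ℏ²; |L| = √30 ℏ ≈ 5.477ℏ; θ_min ≈ 24.09°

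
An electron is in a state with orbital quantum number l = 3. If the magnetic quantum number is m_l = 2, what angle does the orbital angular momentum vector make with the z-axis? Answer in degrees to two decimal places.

θ ≈ 54.74°

|L| = ℏ√(l(l+1)) = 2√3 ℏ.
L_z = m_l ℏ = 2ℏ.
cos θ = L_z/|L| = 2/√12, so θ ≈ 54.74°.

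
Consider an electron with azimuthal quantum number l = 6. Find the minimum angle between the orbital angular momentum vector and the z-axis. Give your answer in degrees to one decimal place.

|L|² = l(l+1)ℏ² = 42ℏ², so |L| = √42 ℏ.
The smallest angle corresponds to the largest L_z, i.e. m_l = l = 6, giving L_z = 6ℏ.
cos θ_min = 6/√42, so θ_min ≈ 22.2°.

θ_min ≈ 22.2°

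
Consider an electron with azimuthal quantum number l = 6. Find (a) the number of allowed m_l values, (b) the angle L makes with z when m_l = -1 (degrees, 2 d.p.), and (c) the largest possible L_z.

There are 2l+1 = 13 values of m_l.
For m_l = -1: cos θ = -1/√42, θ ≈ 98.88°.
L_z,max = lℏ = 6ℏ.

13 values; θ(m_l=-1) ≈ 98.88°; L_z,max = 6ℏ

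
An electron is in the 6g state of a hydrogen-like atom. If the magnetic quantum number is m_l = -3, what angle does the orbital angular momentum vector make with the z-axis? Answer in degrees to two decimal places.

θ ≈ 132.13°

The 6g subshell has l = 4.
|L| = √(l(l+1)) ℏ = 2√5 ℏ.
L_z = m_l ℏ = −3ℏ.
cos θ = L_z/|L| = -3/√20, so θ ≈ 132.13°.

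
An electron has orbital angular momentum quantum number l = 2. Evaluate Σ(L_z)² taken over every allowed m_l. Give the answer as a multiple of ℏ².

m_l ∈ {-2, -1, 0, 1, 2}.
Summing m² from −2 to 2: Σ m_l² = 10.

Σ(L_z)² = 10 ℏ²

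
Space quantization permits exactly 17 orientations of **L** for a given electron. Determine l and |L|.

17 = 2l + 1, so l = (17−1)/2 = 8.
Then |L| = √(l(l+1)) ℏ = 6√2 ℏ.

l = 8, |L| = 6√2 ℏ ≈ 8.485ℏ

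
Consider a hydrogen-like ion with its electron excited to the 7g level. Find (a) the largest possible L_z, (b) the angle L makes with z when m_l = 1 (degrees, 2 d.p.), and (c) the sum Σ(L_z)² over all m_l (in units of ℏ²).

L_z,max = 4ℏ; θ(m_l=1) ≈ 77.08°; Σ(L_z)² = 60 ℏ²

The 7g level has l = 4.
L_z,max = lℏ = 4ℏ.
For m_l = 1: cos θ = 1/√20, θ ≈ 77.08°.
Σ m_l² = 60, so Σ(L_z)² = 60 ℏ².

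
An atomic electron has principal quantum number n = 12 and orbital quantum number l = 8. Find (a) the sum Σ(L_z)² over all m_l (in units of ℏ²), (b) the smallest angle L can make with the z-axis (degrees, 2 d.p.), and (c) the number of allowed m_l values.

Σ m_l² = 408, so Σ(L_z)² = 408 ℏ².
cos θ_min = 8/√72, so θ_min ≈ 19.47°.
There are 2l+1 = 17 values of m_l.

Σ(L_z)² = 408 ℏ²; θ_min ≈ 19.47°; 17 values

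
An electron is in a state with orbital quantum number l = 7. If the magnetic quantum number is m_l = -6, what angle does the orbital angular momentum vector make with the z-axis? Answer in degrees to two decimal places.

θ ≈ 143.30°

|L|² = l(l+1)ℏ² = 56ℏ², so |L| = 2√14 ℏ.
L_z = m_l ℏ = −6ℏ.
cos θ = L_z/|L| = -6/√56, so θ ≈ 143.30°.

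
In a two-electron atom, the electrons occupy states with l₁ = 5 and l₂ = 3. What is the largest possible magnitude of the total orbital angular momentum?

Angular momentum addition gives L = |l₁ − l₂|, …, l₁ + l₂.
Allowed values: L = 2, 3, 4, 5, 6, 7, 8.
The largest magnitude corresponds to L = 8: |L_tot| = ℏ√(8·9) = 6√2 ℏ.

|L_tot|_max = 6√2 ℏ ≈ 8.485ℏ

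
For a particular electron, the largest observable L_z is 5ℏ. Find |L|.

|L| = √30 ℏ ≈ 5.477ℏ

Since max m_l = l, l = 5.
|L| = ℏ√(l(l+1)) = √30 ℏ.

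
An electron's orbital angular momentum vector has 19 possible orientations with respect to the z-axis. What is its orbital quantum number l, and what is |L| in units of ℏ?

l = 9, |L| = 3√10 ℏ ≈ 9.487ℏ

Since there are 2l+1 = 19 values of m_l, l = 9.
Then |L| = √(l(l+1)) ℏ = 3√10 ℏ.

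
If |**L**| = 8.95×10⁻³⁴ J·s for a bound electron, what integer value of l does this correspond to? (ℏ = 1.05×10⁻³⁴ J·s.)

l = 8

|L|/ℏ = (8.95×10⁻³⁴)/(1.05×10⁻³⁴) ≈ 8.524.
(|L|/ℏ)² = l(l+1) ≈ 72.66 ⇒ l = 8.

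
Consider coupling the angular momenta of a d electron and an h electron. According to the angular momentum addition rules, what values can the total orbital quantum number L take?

Angular momentum addition gives L = |l₁ − l₂|, …, l₁ + l₂.
So L can be 3, 4, 5, 6, 7.

L = 3, 4, 5, 6, 7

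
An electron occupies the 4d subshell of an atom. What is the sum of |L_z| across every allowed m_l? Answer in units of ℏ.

Σ|L_z| = 6 ℏ

For 4d, l = 2.
m_l runs from −2 to 2, i.e. {-2, -1, 0, 1, 2}.
Σ|m_l| = l(l+1) = 6.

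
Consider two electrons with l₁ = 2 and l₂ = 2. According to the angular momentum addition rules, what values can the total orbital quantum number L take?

The total orbital quantum number L ranges from |l₁ − l₂| to l₁ + l₂ in integer steps.
So L can be 0, 1, 2, 3, 4.

L = 0, 1, 2, 3, 4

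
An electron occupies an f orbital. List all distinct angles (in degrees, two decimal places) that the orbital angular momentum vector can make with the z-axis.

θ ∈ {30.00°, 54.74°, 73.22°, 90.00°, 106.78°, 125.26°, 150.00°}

An f state has l = 3.
|L|² = l(l+1)ℏ² = 12ℏ², so |L| = 2√3 ℏ.
cos θ = m_l/√12 for each m_l ∈ {-3, -2, -1, 0, 1, 2, 3}.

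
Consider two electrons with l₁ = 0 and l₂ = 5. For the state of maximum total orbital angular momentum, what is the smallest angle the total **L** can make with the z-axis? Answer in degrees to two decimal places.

θ_min ≈ 24.09°

L runs from |0 − 5| = 5 to 0 + 5 = 5.
So L can be 5.
The maximum is L = 5, with |L_tot| = ℏ√(5·6) = √30 ℏ.
The minimum angle with z is arccos(5/√30) ≈ 24.09°.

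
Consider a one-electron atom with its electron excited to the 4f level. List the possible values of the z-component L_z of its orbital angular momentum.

L_z ∈ {−3ℏ, −2ℏ, −ℏ, 0, ℏ, 2ℏ, 3ℏ}

The 4f level has l = 3.
L_z = m_l ℏ with m_l ranging from −l to +l in integer steps.
For l = 3: m_l ∈ {-3, -2, -1, 0, 1, 2, 3}.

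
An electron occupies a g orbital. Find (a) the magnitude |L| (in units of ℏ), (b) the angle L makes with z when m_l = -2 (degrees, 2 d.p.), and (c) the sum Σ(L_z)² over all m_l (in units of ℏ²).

A g state has l = 4.
|L| = ℏ√(4·5) = 2√5 ℏ ≈ 4.472ℏ.
For m_l = -2: cos θ = -2/√20, θ ≈ 116.57°.
Σ m_l² = 60, so Σ(L_z)² = 60 ℏ².

|L| = 2√5 ℏ ≈ 4.472ℏ; θ(m_l=-2) ≈ 116.57°; Σ(L_z)² = 60 ℏ²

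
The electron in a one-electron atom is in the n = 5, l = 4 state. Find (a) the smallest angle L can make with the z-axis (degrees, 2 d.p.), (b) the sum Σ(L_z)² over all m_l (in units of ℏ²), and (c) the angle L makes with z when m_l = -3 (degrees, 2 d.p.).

θ_min ≈ 26.57°; Σ(L_z)² = 60 ℏ²; θ(m_l=-3) ≈ 132.13°

cos θ_min = 4/√20, so θ_min ≈ 26.57°.
Σ m_l² = 60, so Σ(L_z)² = 60 ℏ².
For m_l = -3: cos θ = -3/√20, θ ≈ 132.13°.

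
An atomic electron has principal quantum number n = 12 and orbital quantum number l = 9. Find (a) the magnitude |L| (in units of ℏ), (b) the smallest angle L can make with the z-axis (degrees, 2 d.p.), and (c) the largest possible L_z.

|L| = 3√10 ℏ ≈ 9.487ℏ; θ_min ≈ 18.43°; L_z,max = 9ℏ

|L| = ℏ√(9·10) = 3√10 ℏ ≈ 9.487ℏ.
cos θ_min = 9/√90, so θ_min ≈ 18.43°.
L_z,max = lℏ = 9ℏ.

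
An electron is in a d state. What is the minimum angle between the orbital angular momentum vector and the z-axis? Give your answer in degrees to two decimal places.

For a d orbital, l = 2.
|L| = √(l(l+1)) ℏ = √6 ℏ.
The smallest angle corresponds to the largest L_z, i.e. m_l = l = 2, giving L_z = 2ℏ.
cos θ_min = 2/√6, so θ_min ≈ 35.26°.

θ_min ≈ 35.26°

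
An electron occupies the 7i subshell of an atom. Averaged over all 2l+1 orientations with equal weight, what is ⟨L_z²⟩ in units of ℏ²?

7i means n = 7, l = 6.
The allowed m_l values are -6, -5, -4, -3, -2, -1, 0, 1, 2, 3, 4, 5, 6.
⟨L_z²⟩ = ℏ²·(Σ m_l²)/(2l+1) = ℏ²·182/13 = 14ℏ².

⟨L_z²⟩ = 14 ℏ²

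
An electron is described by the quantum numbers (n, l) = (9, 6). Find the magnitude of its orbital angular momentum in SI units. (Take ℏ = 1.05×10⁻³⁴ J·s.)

|L| = ℏ√(l(l+1)) = ℏ√(6·7) = √42 ℏ
Numerically, |L| = 6.481 × (1.05×10⁻³⁴ J·s) = 6.80×10⁻³⁴ J·s.

|L| = 6.80×10⁻³⁴ J·s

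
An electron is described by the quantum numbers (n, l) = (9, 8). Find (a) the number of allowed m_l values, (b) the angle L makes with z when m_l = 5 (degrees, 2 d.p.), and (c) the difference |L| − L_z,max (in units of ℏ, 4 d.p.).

17 values; θ(m_l=5) ≈ 53.90°; |L|−L_z,max ≈ 0.4853ℏ

There are 2l+1 = 17 values of m_l.
For m_l = 5: cos θ = 5/√72, θ ≈ 53.90°.
|L| − L_z,max = (6√2 − 8)ℏ ≈ 0.4853ℏ.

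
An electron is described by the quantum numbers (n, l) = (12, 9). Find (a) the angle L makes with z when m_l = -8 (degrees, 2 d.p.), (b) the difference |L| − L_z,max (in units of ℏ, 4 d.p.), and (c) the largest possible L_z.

θ(m_l=-8) ≈ 147.49°; |L|−L_z,max ≈ 0.4868ℏ; L_z,max = 9ℏ

For m_l = -8: cos θ = -8/√90, θ ≈ 147.49°.
|L| − L_z,max = (3√10 − 9)ℏ ≈ 0.4868ℏ.
L_z,max = lℏ = 9ℏ.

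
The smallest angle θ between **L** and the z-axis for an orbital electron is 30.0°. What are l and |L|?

At minimum angle, m_l = l, so cos θ = l/√(l(l+1)); cos²θ = l/(l+1) = 0.7500.
Thus l = 0.7500/(1 − 0.7500) ≈ 3.
Then |L| = ℏ√(3·4) = 2√3 ℏ.

l = 3, |L| = 2√3 ℏ ≈ 3.464ℏ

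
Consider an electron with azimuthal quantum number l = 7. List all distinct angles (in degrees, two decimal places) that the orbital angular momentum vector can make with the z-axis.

|L| = √(l(l+1)) ℏ = 2√14 ℏ.
cos θ = m_l/√56 for each m_l ∈ {-7, -6, -5, -4, -3, -2, -1, 0, 1, 2, 3, 4, 5, 6, 7}.

θ ∈ {20.70°, 36.70°, 48.08°, 57.69°, 66.37°, 74.50°, 82.32°, 90.00°, 97.68°, 105.50°, 113.63°, 122.31°, 131.92°, 143.30°, 159.30°}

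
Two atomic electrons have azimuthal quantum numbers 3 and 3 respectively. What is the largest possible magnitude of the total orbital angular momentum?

The total orbital quantum number L ranges from |l₁ − l₂| to l₁ + l₂ in integer steps.
Allowed values: L = 0, 1, 2, 3, 4, 5, 6.
The largest magnitude corresponds to L = 6: |L_tot| = ℏ√(6·7) = √42 ℏ.

|L_tot|_max = √42 ℏ ≈ 6.481ℏ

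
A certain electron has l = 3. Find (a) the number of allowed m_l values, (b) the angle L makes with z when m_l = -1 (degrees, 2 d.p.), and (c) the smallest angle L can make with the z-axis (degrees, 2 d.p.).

There are 2l+1 = 7 values of m_l.
For m_l = -1: cos θ = -1/√12, θ ≈ 106.78°.
cos θ_min = 3/√12, so θ_min ≈ 30.00°.

7 values; θ(m_l=-1) ≈ 106.78°; θ_min ≈ 30.00°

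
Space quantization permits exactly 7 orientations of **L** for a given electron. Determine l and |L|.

Since there are 2l+1 = 7 values of m_l, l = 3.
|L| = ℏ√(l(l+1)) = ℏ√(3·4) = 2√3 ℏ.

l = 3, |L| = 2√3 ℏ ≈ 3.464ℏ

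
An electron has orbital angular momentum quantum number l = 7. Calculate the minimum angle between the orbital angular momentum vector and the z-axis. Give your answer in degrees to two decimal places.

|L| = ℏ√(l(l+1)) = 2√14 ℏ.
The smallest angle corresponds to the largest L_z, i.e. m_l = l = 7, giving L_z = 7ℏ.
cos θ_min = 7/√56, so θ_min ≈ 20.70°.

θ_min ≈ 20.70°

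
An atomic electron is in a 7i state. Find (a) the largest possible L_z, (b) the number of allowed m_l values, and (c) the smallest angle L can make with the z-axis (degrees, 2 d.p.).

7i means n = 7, l = 6.
L_z,max = lℏ = 6ℏ.
There are 2l+1 = 13 values of m_l.
cos θ_min = 6/√42, so θ_min ≈ 22.21°.

L_z,max = 6ℏ; 13 values; θ_min ≈ 22.21°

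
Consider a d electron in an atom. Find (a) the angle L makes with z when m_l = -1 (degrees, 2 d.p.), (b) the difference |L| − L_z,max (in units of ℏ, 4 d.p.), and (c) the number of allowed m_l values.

D corresponds to l = 2.
For m_l = -1: cos θ = -1/√6, θ ≈ 114.09°.
|L| − L_z,max = (√6 − 2)ℏ ≈ 0.4495ℏ.
There are 2l+1 = 5 values of m_l.

θ(m_l=-1) ≈ 114.09°; |L|−L_z,max ≈ 0.4495ℏ; 5 values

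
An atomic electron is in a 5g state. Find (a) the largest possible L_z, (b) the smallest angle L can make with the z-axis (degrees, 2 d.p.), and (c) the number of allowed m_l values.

L_z,max = 4ℏ; θ_min ≈ 26.57°; 9 values

The 5g subshell has l = 4.
L_z,max = lℏ = 4ℏ.
cos θ_min = 4/√20, so θ_min ≈ 26.57°.
There are 2l+1 = 9 values of m_l.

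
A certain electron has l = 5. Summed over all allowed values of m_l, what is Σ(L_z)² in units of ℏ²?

Σ(L_z)² = 110 ℏ²

m_l runs from −5 to 5, i.e. {-5, -4, -3, -2, -1, 0, 1, 2, 3, 4, 5}.
Σ m_l² = l(l+1)(2l+1)/3 = 5·6·11/3 = 110.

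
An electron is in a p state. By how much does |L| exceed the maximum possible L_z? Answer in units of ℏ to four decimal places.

|L| − L_z,max ≈ 0.4142ℏ

For a p orbital, l = 1.
|L| = √2 ℏ ≈ 1.4142ℏ, while L_z,max = lℏ = 1ℏ.
The difference is (√2 − 1)ℏ ≈ 0.4142ℏ.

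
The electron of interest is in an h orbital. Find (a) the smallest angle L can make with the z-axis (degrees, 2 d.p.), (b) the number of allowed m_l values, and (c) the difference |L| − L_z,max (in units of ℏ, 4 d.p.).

θ_min ≈ 24.09°; 11 values; |L|−L_z,max ≈ 0.4772ℏ

An h state has l = 5.
cos θ_min = 5/√30, so θ_min ≈ 24.09°.
There are 2l+1 = 11 values of m_l.
|L| − L_z,max = (√30 − 5)ℏ ≈ 0.4772ℏ.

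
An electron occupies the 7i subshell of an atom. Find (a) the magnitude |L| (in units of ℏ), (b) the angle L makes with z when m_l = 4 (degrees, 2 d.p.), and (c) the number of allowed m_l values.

|L| = √42 ℏ ≈ 6.481ℏ; θ(m_l=4) ≈ 51.89°; 13 values

The 7i subshell has l = 6.
|L| = ℏ√(6·7) = √42 ℏ ≈ 6.481ℏ.
For m_l = 4: cos θ = 4/√42, θ ≈ 51.89°.
There are 2l+1 = 13 values of m_l.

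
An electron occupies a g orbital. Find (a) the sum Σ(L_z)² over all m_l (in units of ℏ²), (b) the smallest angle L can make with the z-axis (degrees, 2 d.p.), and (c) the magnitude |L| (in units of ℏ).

Σ(L_z)² = 60 ℏ²; θ_min ≈ 26.57°; |L| = 2√5 ℏ ≈ 4.472ℏ

G corresponds to l = 4.
Σ m_l² = 60, so Σ(L_z)² = 60 ℏ².
cos θ_min = 4/√20, so θ_min ≈ 26.57°.
|L| = ℏ√(4·5) = 2√5 ℏ ≈ 4.472ℏ.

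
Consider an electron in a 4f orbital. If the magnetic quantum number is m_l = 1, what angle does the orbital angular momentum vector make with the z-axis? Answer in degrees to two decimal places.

4f means n = 4, l = 3.
|L|² = l(l+1)ℏ² = 12ℏ², so |L| = 2√3 ℏ.
L_z = m_l ℏ = 1ℏ.
cos θ = L_z/|L| = 1/√12, so θ ≈ 73.22°.

θ ≈ 73.22°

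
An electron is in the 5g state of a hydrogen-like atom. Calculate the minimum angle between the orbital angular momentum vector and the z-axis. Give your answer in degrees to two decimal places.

θ_min ≈ 26.57°

For 5g, l = 4.
|L| = √(l(l+1)) ℏ = 2√5 ℏ.
The smallest angle corresponds to the largest L_z, i.e. m_l = l = 4, giving L_z = 4ℏ.
cos θ_min = 4/√20, so θ_min ≈ 26.57°.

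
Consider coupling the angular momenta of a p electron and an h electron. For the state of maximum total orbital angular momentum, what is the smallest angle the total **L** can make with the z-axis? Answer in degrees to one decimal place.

θ_min ≈ 22.2°

L runs from |1 − 5| = 4 to 1 + 5 = 6.
Allowed values: L = 4, 5, 6.
The maximum is L = 6, with |L_tot| = ℏ√(6·7) = √42 ℏ.
The minimum angle with z is arccos(6/√42) ≈ 22.2°.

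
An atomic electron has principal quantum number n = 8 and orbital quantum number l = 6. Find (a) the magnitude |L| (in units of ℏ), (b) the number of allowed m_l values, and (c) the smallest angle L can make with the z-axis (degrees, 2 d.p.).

|L| = ℏ√(6·7) = √42 ℏ ≈ 6.481ℏ.
There are 2l+1 = 13 values of m_l.
cos θ_min = 6/√42, so θ_min ≈ 22.21°.

|L| = √42 ℏ ≈ 6.481ℏ; 13 values; θ_min ≈ 22.21°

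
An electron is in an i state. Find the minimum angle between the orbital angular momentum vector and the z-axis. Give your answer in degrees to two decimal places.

θ_min ≈ 22.21°

The letter i corresponds to l = 6.
|L| = √(l(l+1)) ℏ = √42 ℏ.
The smallest angle corresponds to the largest L_z, i.e. m_l = l = 6, giving L_z = 6ℏ.
cos θ_min = 6/√42, so θ_min ≈ 22.21°.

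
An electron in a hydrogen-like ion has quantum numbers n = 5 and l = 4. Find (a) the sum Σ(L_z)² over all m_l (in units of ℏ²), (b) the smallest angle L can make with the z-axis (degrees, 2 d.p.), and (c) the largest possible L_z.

Σ m_l² = 60, so Σ(L_z)² = 60 ℏ².
cos θ_min = 4/√20, so θ_min ≈ 26.57°.
L_z,max = lℏ = 4ℏ.

Σ(L_z)² = 60 ℏ²; θ_min ≈ 26.57°; L_z,max = 4ℏ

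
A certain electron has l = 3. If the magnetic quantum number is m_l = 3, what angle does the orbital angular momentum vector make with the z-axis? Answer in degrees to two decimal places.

|L| = √(l(l+1)) ℏ = 2√3 ℏ.
L_z = m_l ℏ = 3ℏ.
cos θ = L_z/|L| = 3/√12, so θ ≈ 30.00°.

θ ≈ 30.00°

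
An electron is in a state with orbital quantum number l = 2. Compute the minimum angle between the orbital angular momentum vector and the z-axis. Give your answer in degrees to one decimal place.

|L| = ℏ√(l(l+1)) = √6 ℏ.
The smallest angle corresponds to the largest L_z, i.e. m_l = l = 2, giving L_z = 2ℏ.
cos θ_min = 2/√6, so θ_min ≈ 35.3°.

θ_min ≈ 35.3°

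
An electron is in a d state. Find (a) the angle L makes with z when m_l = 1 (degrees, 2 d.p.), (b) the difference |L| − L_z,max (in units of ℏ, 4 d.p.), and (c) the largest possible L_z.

θ(m_l=1) ≈ 65.91°; |L|−L_z,max ≈ 0.4495ℏ; L_z,max = 2ℏ

The letter d corresponds to l = 2.
For m_l = 1: cos θ = 1/√6, θ ≈ 65.91°.
|L| − L_z,max = (√6 − 2)ℏ ≈ 0.4495ℏ.
L_z,max = lℏ = 2ℏ.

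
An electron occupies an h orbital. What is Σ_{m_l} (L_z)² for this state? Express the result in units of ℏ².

For an h orbital, l = 5.
m_l runs from −5 to 5, i.e. {-5, -4, -3, -2, -1, 0, 1, 2, 3, 4, 5}.
Summing m² from −5 to 5: Σ m_l² = 110.

Σ(L_z)² = 110 ℏ²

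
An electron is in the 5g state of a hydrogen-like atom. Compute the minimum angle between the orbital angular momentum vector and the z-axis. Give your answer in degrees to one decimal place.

θ_min ≈ 26.6°

5g means n = 5, l = 4.
|L| = ℏ√(l(l+1)) = 2√5 ℏ.
The smallest angle corresponds to the largest L_z, i.e. m_l = l = 4, giving L_z = 4ℏ.
cos θ_min = 4/√20, so θ_min ≈ 26.6°.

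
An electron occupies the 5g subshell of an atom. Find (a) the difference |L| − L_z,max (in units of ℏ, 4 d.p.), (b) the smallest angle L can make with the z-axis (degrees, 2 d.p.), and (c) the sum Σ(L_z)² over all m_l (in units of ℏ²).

|L|−L_z,max ≈ 0.4721ℏ; θ_min ≈ 26.57°; Σ(L_z)² = 60 ℏ²

5g means n = 5, l = 4.
|L| − L_z,max = (2√5 − 4)ℏ ≈ 0.4721ℏ.
cos θ_min = 4/√20, so θ_min ≈ 26.57°.
Σ m_l² = 60, so Σ(L_z)² = 60 ℏ².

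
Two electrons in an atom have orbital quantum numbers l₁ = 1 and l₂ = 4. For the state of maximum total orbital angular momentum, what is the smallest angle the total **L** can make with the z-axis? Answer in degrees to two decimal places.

θ_min ≈ 24.09°

L runs from |1 − 4| = 3 to 1 + 4 = 5.
So L can be 3, 4, 5.
The maximum is L = 5, with |L_tot| = ℏ√(5·6) = √30 ℏ.
The minimum angle with z is arccos(5/√30) ≈ 24.09°.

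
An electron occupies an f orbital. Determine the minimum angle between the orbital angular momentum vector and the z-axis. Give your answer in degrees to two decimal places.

F corresponds to l = 3.
|L| = √(l(l+1)) ℏ = 2√3 ℏ.
The smallest angle corresponds to the largest L_z, i.e. m_l = l = 3, giving L_z = 3ℏ.
cos θ_min = 3/√12, so θ_min ≈ 30.00°.

θ_min ≈ 30.00°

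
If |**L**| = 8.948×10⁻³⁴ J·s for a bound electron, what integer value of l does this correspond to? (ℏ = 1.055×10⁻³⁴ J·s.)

Dividing by ℏ: |L|/ℏ ≈ 8.482.
l(l+1) ≈ 8.482² ≈ 71.94, so l = 8.

l = 8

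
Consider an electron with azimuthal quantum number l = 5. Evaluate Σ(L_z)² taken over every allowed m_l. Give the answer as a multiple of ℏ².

Σ(L_z)² = 110 ℏ²

m_l runs from −5 to 5, i.e. {-5, -4, -3, -2, -1, 0, 1, 2, 3, 4, 5}.
Σ m_l² = 2·(1 + 4 + 9 + 16 + 25) = 110.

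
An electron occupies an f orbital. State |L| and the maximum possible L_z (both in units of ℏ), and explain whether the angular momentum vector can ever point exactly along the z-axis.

No: L_z,max = 3ℏ < |L| = 2√3 ℏ ≈ 3.464ℏ

An f state has l = 3.
|L| = 2√3 ℏ ≈ 3.4641ℏ, while L_z,max = lℏ = 3ℏ.
Since |L| > L_z,max, the vector can never point exactly along z; the closest it comes is θ_min = arccos(3/√12) ≈ 30.0°.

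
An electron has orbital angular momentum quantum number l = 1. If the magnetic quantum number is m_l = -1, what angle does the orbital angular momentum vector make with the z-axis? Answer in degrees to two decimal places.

θ ≈ 135.00°

|L| = ℏ√(l(l+1)) = √2 ℏ.
L_z = m_l ℏ = −1ℏ.
cos θ = L_z/|L| = -1/√2, so θ ≈ 135.00°.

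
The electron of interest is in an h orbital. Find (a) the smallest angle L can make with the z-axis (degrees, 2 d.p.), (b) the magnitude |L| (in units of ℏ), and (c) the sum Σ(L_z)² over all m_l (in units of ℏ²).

θ_min ≈ 24.09°; |L| = √30 ℏ ≈ 5.477ℏ; Σ(L_z)² = 110 ℏ²

The letter h corresponds to l = 5.
cos θ_min = 5/√30, so θ_min ≈ 24.09°.
|L| = ℏ√(5·6) = √30 ℏ ≈ 5.477ℏ.
Σ m_l² = 110, so Σ(L_z)² = 110 ℏ².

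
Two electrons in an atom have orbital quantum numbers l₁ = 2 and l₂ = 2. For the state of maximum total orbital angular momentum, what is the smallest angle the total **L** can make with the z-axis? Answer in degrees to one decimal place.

θ_min ≈ 26.6°

The total orbital quantum number L ranges from |l₁ − l₂| to l₁ + l₂ in integer steps.
L ∈ {0, 1, 2, 3, 4}.
The maximum is L = 4, with |L_tot| = ℏ√(4·5) = 2√5 ℏ.
The minimum angle with z is arccos(4/√20) ≈ 26.6°.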